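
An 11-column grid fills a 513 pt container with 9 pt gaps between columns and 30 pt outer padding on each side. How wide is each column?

33 pt

Inside the margins: 513 − 60 = 453 pt.
11c + 10·9 = 453 → 11c = 363 → c = 33 pt.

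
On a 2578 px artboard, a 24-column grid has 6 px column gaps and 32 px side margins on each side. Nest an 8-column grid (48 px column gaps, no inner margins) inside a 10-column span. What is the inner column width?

88.5 px

Subtract both margins: 2578 − 2·32 = 2514 px.
2514 − 23·6 = 2376; ÷24 gives c = 99 px.
10 columns plus 9 column gaps: 990 + 54 = 1044 px.
1044 − 7·48 = 708; ÷8 gives d = 88.5 px.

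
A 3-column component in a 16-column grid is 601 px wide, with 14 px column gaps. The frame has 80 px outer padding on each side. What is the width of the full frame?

3 columns + 2 column gaps: 3c + 2·14 = 601.
3c = 601 − 28 = 573, so c = 191 px.
Frame = 2·80 + 16·191 + 15·14 = 160 + 3056 + 210 = 3426 px.

3426 px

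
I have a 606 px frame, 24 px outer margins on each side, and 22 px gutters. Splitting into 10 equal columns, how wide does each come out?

Subtract both margins: 606 − 2·24 = 558 px.
10c + 9·22 = 558 → 10c = 360 → c = 36 px.

36 px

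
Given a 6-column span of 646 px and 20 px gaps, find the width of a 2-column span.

202 px

Subtracting 5 gaps of 20 leaves 546 for 6 columns, so c = 91 px.
Span of 2: 2·91 + 1·20 = 182 + 20 = 202 px.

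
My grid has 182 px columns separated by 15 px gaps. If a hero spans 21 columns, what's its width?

4122 px

Span of 21: 21·182 + 20·15 = 3822 + 300 = 4122 px.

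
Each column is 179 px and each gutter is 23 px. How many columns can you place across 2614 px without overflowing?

13 columns

13 columns: 13·179 + 12·23 = 2603 px ≤ 2614.
14 columns: 2805 px > 2614. So 13.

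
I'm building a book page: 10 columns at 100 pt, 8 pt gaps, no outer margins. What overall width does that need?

1072 pt

Total width: 10·100 + 9·8 = 1072 pt.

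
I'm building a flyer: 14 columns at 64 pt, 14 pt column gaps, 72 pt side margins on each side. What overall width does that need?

Canvas = 2·72 + 14·64 + 13·14 = 144 + 896 + 182 = 1222 pt.

1222 pt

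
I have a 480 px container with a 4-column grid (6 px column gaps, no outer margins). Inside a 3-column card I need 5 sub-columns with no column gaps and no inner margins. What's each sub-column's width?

71.7 px

4c + 3·6 = 480 → 4c = 462 → c = 115.5 px.
3 columns plus 2 column gaps: 346.5 + 12 = 358.5 px.
With no column gaps, each column is 358.5/5 = 71.7 px.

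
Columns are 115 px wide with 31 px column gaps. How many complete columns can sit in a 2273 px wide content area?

15 columns

k columns need k·115 + (k−1)·31 = k·146 − 31.
k·146 − 31 ≤ 2273 → k ≤ 2304 / 146 ≈ 15.78, so k = 15.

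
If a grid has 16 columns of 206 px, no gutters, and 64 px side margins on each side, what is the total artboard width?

Total width: 2·64 + 16·206 = 3424 px.

3424 px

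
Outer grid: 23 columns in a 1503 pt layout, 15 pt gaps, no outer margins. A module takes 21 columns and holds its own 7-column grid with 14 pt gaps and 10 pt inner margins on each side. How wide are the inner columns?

Subtracting 22 gaps of 15 leaves 1173 for 23 columns, so c = 51 pt.
21 columns plus 20 gaps: 1071 + 300 = 1371 pt.
Inner content = 1371 − 2·10 = 1351 pt.
7 columns + 6 gaps: 7d + 6·14 = 1351.
7d = 1351 − 84 = 1267, so d = 181 pt.

181 pt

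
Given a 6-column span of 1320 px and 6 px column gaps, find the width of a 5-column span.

1099 px

6 columns + 5 column gaps: 6c + 5·6 = 1320.
6c = 1320 − 30 = 1290, so c = 215 px.
Span of 5: 5·215 + 4·6 = 1075 + 24 = 1099 px.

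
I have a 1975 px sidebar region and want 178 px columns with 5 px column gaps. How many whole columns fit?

Each extra column adds 178 + 5 = 183 px.
(1975 + 5) / 183 = 10.82, so 10 columns fit.

10 columns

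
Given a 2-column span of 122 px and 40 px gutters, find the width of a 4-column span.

284 px

Subtracting 1 gutter of 40 leaves 82 for 2 columns, so c = 41 px.
4-column span = 4·41 + 3·40 = 284 px.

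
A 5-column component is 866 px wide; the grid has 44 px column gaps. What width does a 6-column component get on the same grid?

Subtracting 4 column gaps of 44 leaves 690 for 5 columns, so c = 138 px.
6 columns plus 5 column gaps: 828 + 220 = 1048 px.

1048 px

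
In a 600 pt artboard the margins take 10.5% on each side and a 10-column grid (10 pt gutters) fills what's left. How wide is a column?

600 × (1 − 2·10.5%) = 600 × 79% = 474 pt for the columns.
Subtracting 9 gutters of 10 leaves 384 for 10 columns, so c = 38.4 pt.

38.4 pt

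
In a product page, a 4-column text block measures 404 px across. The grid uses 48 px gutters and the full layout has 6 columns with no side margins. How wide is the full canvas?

Subtracting 3 gutters of 48 leaves 260 for 4 columns, so c = 65 px.
Summing: 390 + 240 = 630 px.

630 px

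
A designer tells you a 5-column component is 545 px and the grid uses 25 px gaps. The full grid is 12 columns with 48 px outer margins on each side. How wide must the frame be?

1439 px

545 − 4·25 = 445; ÷5 gives c = 89 px.
Adding margins, columns and gutters: 96 + 1068 + 275 = 1439 px.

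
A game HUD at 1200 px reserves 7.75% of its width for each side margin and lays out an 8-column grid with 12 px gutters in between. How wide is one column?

Each margin = 7.75% of 1200 = 93 px; content = 1200 − 2·93 = 1014 px.
8 columns + 7 gutters: 8c + 7·12 = 1014.
8c = 1014 − 84 = 930, so c = 116.25 px.

116.25 px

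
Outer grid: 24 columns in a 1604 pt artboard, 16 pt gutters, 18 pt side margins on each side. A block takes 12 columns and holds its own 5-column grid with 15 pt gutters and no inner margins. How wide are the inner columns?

Inside the margins: 1604 − 36 = 1568 pt.
24 columns + 23 gutters: 24c + 23·16 = 1568.
24c = 1568 − 368 = 1200, so c = 50 pt.
12-column span = 12·50 + 11·16 = 776 pt.
Subtracting 4 gutters of 15 leaves 716 for 5 columns, so d = 143.2 pt.

143.2 pt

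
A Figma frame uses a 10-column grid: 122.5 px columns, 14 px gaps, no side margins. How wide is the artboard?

Total width: 10·122.5 + 9·14 = 1351 px.

1351 px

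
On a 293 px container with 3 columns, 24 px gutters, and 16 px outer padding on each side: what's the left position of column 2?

111 px

Subtract both margins: 293 − 2·16 = 261 px.
3c + 2·24 = 261 → 3c = 213 → c = 71 px.
Each column+gutter stride is 95 px; 1 of them past the 16 px margin is 16 + 95 = 111 px.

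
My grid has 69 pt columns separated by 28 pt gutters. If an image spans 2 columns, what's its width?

2 columns plus 1 gutter: 138 + 28 = 166 pt.

166 pt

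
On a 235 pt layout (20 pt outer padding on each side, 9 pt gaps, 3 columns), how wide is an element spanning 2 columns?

127 pt

Take off 40 pt of margins, leaving 195 pt.
3c + 2·9 = 195 → 3c = 177 → c = 59 pt.
2 columns plus 1 gap: 118 + 9 = 127 pt.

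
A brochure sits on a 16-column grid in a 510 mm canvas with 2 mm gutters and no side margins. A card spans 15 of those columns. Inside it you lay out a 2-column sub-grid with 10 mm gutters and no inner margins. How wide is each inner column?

234 mm

510 − 15·2 = 480; ÷16 gives c = 30 mm.
Span of 15: 15·30 + 14·2 = 450 + 28 = 478 mm.
Subtracting 1 gutter of 10 leaves 468 for 2 columns, so d = 234 mm.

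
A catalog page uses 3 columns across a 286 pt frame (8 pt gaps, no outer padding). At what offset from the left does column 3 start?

3c + 2·8 = 286 → 3c = 270 → c = 90 pt.
No margin, so column 3 starts at 2·(column + gutter) = 2·98 = 196 pt.

196 pt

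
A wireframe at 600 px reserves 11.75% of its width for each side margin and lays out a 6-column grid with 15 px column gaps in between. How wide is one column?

600 × (1 − 2·11.75%) = 600 × 76.5% = 459 px for the columns.
Subtracting 5 column gaps of 15 leaves 384 for 6 columns, so c = 64 px.

64 px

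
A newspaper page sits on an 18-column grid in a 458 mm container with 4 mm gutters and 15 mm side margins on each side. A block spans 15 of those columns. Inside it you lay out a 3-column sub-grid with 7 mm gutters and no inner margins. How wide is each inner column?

114 mm

Take off 30 mm of margins, leaving 428 mm.
428 − 17·4 = 360; ÷18 gives c = 20 mm.
15 columns plus 14 gutters: 300 + 56 = 356 mm.
3 columns + 2 gutters: 3d + 2·7 = 356.
3d = 356 − 14 = 342, so d = 114 mm.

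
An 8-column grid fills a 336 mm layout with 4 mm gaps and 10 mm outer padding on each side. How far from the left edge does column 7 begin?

250 mm

Inside the margins: 336 − 20 = 316 mm.
Subtracting 7 gaps of 4 leaves 288 for 8 columns, so c = 36 mm.
Column 7 starts at margin + 6·(column + gutter) = 10 + 6·40 = 250 mm.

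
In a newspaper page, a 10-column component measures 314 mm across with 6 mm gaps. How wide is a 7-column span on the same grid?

10c + 9·6 = 314 → 10c = 260 → c = 26 mm.
Span of 7: 7·26 + 6·6 = 182 + 36 = 218 mm.

218 mm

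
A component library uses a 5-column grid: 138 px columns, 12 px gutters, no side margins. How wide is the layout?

Summing: 690 + 48 = 738 px.

738 px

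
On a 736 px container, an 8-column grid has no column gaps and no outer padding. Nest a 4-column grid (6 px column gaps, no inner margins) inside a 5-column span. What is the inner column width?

With no column gaps, each column is 736/8 = 92 px.
5-column span = 5·92 = 460 px.
460 − 3·6 = 442; ÷4 gives d = 110.5 px.

110.5 px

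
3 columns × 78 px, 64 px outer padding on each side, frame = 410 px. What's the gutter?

Content width = 410 − 2·64 = 282 px.
Columns use 234 px, leaving 48 px across 2 gutters = 24 px each.

24 px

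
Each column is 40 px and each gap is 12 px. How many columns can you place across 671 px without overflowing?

k columns need k·40 + (k−1)·12 = k·52 − 12.
k·52 − 12 ≤ 671 → k ≤ 683 / 52 ≈ 13.13, so k = 13.

13 columns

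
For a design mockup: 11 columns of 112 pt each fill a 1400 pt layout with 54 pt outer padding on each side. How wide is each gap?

6 pt

Inside the margins: 1400 − 108 = 1292 pt.
11 columns take 11·112 = 1232 pt; remaining 60 splits into 10 gaps.
g = 60 / 10 = 6 pt.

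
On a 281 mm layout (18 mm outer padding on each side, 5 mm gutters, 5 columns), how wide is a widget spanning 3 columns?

145 mm

Take off 36 mm of margins, leaving 245 mm.
5c + 4·5 = 245 → 5c = 225 → c = 45 mm.
Span of 3: 3·45 + 2·5 = 135 + 10 = 145 mm.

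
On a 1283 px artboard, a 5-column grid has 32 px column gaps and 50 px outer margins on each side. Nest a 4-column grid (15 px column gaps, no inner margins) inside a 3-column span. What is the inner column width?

163 px

Outer content = 1283 − 2·50 = 1183 px.
5c + 4·32 = 1183 → 5c = 1055 → c = 211 px.
3 columns plus 2 column gaps: 633 + 64 = 697 px.
4d + 3·15 = 697 → 4d = 652 → d = 163 px.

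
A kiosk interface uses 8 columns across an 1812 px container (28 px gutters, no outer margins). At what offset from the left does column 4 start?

1812 − 7·28 = 1616; ÷8 gives c = 202 px.
No margin, so column 4 starts at 3·(column + gutter) = 3·230 = 690 px.

690 px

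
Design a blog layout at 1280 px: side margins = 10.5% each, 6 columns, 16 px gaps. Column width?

155.2 px

1280 × (1 − 2·10.5%) = 1280 × 79% = 1011.2 px for the columns.
6c + 5·16 = 1011.2 → 6c = 931.2 → c = 155.2 px.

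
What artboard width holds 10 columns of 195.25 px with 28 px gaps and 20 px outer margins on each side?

2244.5 px

Total width: 2·20 + 10·195.25 + 9·28 = 2244.5 px.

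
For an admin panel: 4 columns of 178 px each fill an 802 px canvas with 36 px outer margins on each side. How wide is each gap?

6 px

Inside the margins: 802 − 72 = 730 px.
4 columns take 4·178 = 712 px; remaining 18 splits into 3 gaps.
g = 18 / 3 = 6 px.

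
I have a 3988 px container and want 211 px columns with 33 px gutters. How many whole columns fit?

Each extra column adds 211 + 33 = 244 px.
(3988 + 33) / 244 = 16.48, so 16 columns fit.

16 columns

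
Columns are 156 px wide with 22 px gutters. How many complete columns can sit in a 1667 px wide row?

k columns need k·156 + (k−1)·22 = k·178 − 22.
k·178 − 22 ≤ 1667 → k ≤ 1689 / 178 ≈ 9.49, so k = 9.

9 columns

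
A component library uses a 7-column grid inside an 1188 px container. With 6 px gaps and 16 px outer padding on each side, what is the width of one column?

Content width = 1188 − 2·16 = 1156 px.
7c + 6·6 = 1156 → 7c = 1120 → c = 160 px.

160 px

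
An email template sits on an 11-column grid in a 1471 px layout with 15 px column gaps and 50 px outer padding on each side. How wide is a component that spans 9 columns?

Take off 100 px of margins, leaving 1371 px.
1371 − 10·15 = 1221; ÷11 gives c = 111 px.
9 columns plus 8 column gaps: 999 + 120 = 1119 px.

1119 px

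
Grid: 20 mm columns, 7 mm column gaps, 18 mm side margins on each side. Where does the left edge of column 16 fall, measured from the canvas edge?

423 mm

Each column+gutter stride is 27 mm; 15 of them past the 18 mm margin is 18 + 405 = 423 mm.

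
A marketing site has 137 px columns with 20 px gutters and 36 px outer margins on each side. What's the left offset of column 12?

1763 px

Column 12 starts at margin + 11·(column + gutter) = 36 + 11·157 = 1763 px.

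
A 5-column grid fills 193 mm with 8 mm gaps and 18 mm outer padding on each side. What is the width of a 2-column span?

Take off 36 mm of margins, leaving 157 mm.
5c + 4·8 = 157 → 5c = 125 → c = 25 mm.
2-column span = 2·25 + 1·8 = 58 mm.

58 mm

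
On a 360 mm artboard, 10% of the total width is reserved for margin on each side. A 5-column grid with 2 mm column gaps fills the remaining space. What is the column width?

360 × (1 − 2·10%) = 360 × 80% = 288 mm for the columns.
Subtracting 4 column gaps of 2 leaves 280 for 5 columns, so c = 56 mm.

56 mm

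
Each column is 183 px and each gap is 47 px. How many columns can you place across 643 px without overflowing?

3 columns

k columns need k·183 + (k−1)·47 = k·230 − 47.
k·230 − 47 ≤ 643 → k ≤ 690 / 230 ≈ 3.00, so k = 3.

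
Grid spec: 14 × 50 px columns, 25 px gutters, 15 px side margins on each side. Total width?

Total width: 2·15 + 14·50 + 13·25 = 1055 px.

1055 px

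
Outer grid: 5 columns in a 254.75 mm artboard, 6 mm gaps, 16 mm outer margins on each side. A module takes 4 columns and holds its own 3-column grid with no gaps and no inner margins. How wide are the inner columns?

Take off 32 mm of margins, leaving 222.75 mm.
222.75 − 4·6 = 198.75; ÷5 gives c = 39.75 mm.
4-column span = 4·39.75 + 3·6 = 177 mm.
177 / 3 = 59 mm per column.

59 mm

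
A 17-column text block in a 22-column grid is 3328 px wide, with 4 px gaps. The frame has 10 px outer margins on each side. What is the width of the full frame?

3328 − 16·4 = 3264; ÷17 gives c = 192 px.
Adding margins, columns and gutters: 20 + 4224 + 84 = 4328 px.

4328 px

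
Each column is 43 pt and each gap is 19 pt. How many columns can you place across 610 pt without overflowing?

10 columns

10 columns: 10·43 + 9·19 = 601 pt ≤ 610.
11 columns: 663 pt > 610. So 10.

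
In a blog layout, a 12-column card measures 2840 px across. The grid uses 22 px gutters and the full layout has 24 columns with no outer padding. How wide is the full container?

5702 px

12 columns + 11 gutters: 12c + 11·22 = 2840.
12c = 2840 − 242 = 2598, so c = 216.5 px.
Summing: 5196 + 506 = 5702 px.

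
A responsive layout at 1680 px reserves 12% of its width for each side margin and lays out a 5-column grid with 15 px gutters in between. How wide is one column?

Margins: 12% × 1680 = 201.6 px each, so content = 1680 − 403.2 = 1276.8 px.
Subtracting 4 gutters of 15 leaves 1216.8 for 5 columns, so c = 243.36 px.

243.36 px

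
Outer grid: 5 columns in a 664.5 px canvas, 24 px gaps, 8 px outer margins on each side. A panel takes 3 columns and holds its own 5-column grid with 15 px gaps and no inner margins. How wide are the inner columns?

Take off 16 px of margins, leaving 648.5 px.
648.5 − 4·24 = 552.5; ÷5 gives c = 110.5 px.
3-column span = 3·110.5 + 2·24 = 379.5 px.
5d + 4·15 = 379.5 → 5d = 319.5 → d = 63.9 px.

63.9 px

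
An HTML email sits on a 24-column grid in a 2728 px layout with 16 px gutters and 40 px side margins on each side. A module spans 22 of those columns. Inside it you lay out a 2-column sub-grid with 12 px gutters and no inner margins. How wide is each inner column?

Subtract both margins: 2728 − 2·40 = 2648 px.
Subtracting 23 gutters of 16 leaves 2280 for 24 columns, so c = 95 px.
22 columns plus 21 gutters: 2090 + 336 = 2426 px.
2 columns + 1 gutter: 2d + 1·12 = 2426.
2d = 2426 − 12 = 2414, so d = 1207 px.

1207 px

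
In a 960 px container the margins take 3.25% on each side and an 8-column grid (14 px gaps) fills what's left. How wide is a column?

Each margin = 3.25% of 960 = 31.2 px; content = 960 − 2·31.2 = 897.6 px.
897.6 − 7·14 = 799.6; ÷8 gives c = 99.95 px.

99.95 px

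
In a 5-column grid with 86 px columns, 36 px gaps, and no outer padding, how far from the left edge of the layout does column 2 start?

122 px

No margin, so column 2 starts at 1·(column + gutter) = 1·122 = 122 px.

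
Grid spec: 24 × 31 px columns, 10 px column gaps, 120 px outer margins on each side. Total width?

Total width: 2·120 + 24·31 + 23·10 = 1214 px.

1214 px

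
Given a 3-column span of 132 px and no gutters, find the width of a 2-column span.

88 px

3c = 132 → c = 44 px.
With no gutters, 2 columns span 2·44 = 88 px.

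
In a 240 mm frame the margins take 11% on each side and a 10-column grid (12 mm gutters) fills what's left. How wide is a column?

Margins: 11% × 240 = 26.4 mm each, so content = 240 − 52.8 = 187.2 mm.
Subtracting 9 gutters of 12 leaves 79.2 for 10 columns, so c = 7.92 mm.

7.92 mm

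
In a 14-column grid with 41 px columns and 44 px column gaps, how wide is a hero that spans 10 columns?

806 px

10 columns plus 9 column gaps: 410 + 396 = 806 px.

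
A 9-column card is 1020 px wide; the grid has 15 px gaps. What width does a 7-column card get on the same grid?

790 px

9 columns + 8 gaps: 9c + 8·15 = 1020.
9c = 1020 − 120 = 900, so c = 100 px.
7 columns plus 6 gaps: 700 + 90 = 790 px.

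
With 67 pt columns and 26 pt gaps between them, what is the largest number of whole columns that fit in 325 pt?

3 columns

3 columns: 3·67 + 2·26 = 253 pt ≤ 325.
4 columns: 346 pt > 325. So 3.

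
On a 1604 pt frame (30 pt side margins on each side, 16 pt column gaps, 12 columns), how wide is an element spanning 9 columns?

Subtract both margins: 1604 − 2·30 = 1544 pt.
12c + 11·16 = 1544 → 12c = 1368 → c = 114 pt.
9-column span = 9·114 + 8·16 = 1154 pt.

1154 pt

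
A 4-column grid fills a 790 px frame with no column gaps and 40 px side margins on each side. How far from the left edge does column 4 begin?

572.5 px

Subtract both margins: 790 − 2·40 = 710 px.
With no column gaps, each column is 710/4 = 177.5 px.
Each column+gutter stride is 177.5 px; 3 of them past the 40 px margin is 40 + 532.5 = 572.5 px.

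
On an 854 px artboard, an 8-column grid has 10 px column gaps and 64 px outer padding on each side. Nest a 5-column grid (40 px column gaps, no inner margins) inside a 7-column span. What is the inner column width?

Take off 128 px of margins, leaving 726 px.
Subtracting 7 column gaps of 10 leaves 656 for 8 columns, so c = 82 px.
7-column span = 7·82 + 6·10 = 634 px.
5d + 4·40 = 634 → 5d = 474 → d = 94.8 px.

94.8 px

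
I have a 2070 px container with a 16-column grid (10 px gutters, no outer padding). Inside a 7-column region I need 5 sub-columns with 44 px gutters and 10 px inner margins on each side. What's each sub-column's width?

2070 − 15·10 = 1920; ÷16 gives c = 120 px.
7 columns plus 6 gutters: 840 + 60 = 900 px.
Inner content = 900 − 2·10 = 880 px.
5 columns + 4 gutters: 5d + 4·44 = 880.
5d = 880 − 176 = 704, so d = 140.8 px.

140.8 px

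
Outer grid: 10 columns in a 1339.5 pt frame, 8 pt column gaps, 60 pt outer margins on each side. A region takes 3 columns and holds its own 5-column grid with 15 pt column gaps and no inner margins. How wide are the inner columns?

Take off 120 pt of margins, leaving 1219.5 pt.
10 columns + 9 column gaps: 10c + 9·8 = 1219.5.
10c = 1219.5 − 72 = 1147.5, so c = 114.75 pt.
3-column span = 3·114.75 + 2·8 = 360.25 pt.
5 columns + 4 column gaps: 5d + 4·15 = 360.25.
5d = 360.25 − 60 = 300.25, so d = 60.05 pt.

60.05 pt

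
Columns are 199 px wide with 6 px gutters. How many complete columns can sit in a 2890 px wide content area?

k columns need k·199 + (k−1)·6 = k·205 − 6.
k·205 − 6 ≤ 2890 → k ≤ 2896 / 205 ≈ 14.13, so k = 14.

14 columns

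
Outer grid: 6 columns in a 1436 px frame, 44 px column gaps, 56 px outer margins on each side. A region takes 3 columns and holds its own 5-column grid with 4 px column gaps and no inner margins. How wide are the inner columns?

124.8 px

Subtract both margins: 1436 − 2·56 = 1324 px.
6c + 5·44 = 1324 → 6c = 1104 → c = 184 px.
3 columns plus 2 column gaps: 552 + 88 = 640 px.
Subtracting 4 column gaps of 4 leaves 624 for 5 columns, so d = 124.8 px.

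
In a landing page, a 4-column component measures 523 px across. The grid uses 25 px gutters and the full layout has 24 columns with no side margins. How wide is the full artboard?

3263 px

Subtracting 3 gutters of 25 leaves 448 for 4 columns, so c = 112 px.
Total width: 24·112 + 23·25 = 3263 px.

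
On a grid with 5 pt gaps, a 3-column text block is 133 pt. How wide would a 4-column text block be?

179 pt

3 columns + 2 gaps: 3c + 2·5 = 133.
3c = 133 − 10 = 123, so c = 41 pt.
Span of 4: 4·41 + 3·5 = 164 + 15 = 179 pt.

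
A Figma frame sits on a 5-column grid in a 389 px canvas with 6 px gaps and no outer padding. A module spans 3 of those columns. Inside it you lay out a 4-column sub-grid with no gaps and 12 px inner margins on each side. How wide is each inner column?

51.75 px

5c + 4·6 = 389 → 5c = 365 → c = 73 px.
Span of 3: 3·73 + 2·6 = 219 + 12 = 231 px.
Inner content = 231 − 2·12 = 207 px.
207 / 4 = 51.75 px per column.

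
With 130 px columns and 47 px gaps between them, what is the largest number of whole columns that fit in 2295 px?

13 columns: 13·130 + 12·47 = 2254 px ≤ 2295.
14 columns: 2431 px > 2295. So 13.

13 columns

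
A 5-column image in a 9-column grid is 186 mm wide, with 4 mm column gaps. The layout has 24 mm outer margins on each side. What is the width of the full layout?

186 − 4·4 = 170; ÷5 gives c = 34 mm.
Total width: 2·24 + 9·34 + 8·4 = 386 mm.

386 mm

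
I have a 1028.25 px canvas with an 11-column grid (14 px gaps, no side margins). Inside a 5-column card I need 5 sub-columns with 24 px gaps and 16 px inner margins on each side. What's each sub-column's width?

66.35 px

11 columns + 10 gaps: 11c + 10·14 = 1028.25.
11c = 1028.25 − 140 = 888.25, so c = 80.75 px.
5 columns plus 4 gaps: 403.75 + 56 = 459.75 px.
Inner content = 459.75 − 2·16 = 427.75 px.
427.75 − 4·24 = 331.75; ÷5 gives d = 66.35 px.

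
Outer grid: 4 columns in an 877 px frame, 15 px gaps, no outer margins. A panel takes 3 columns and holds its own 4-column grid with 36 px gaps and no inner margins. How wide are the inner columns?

136.5 px

4 columns + 3 gaps: 4c + 3·15 = 877.
4c = 877 − 45 = 832, so c = 208 px.
Span of 3: 3·208 + 2·15 = 624 + 30 = 654 px.
Subtracting 3 gaps of 36 leaves 546 for 4 columns, so d = 136.5 px.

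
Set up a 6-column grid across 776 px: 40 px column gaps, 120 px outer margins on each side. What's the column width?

Content width = 776 − 2·120 = 536 px.
536 − 5·40 = 336; ÷6 gives c = 56 px.

56 px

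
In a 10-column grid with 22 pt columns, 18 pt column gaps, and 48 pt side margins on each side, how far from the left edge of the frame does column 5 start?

Before column 5: the margin + 4 columns + 4 column gaps.
Offset = 48 + 4·(22 + 18) = 48 + 160 = 208 pt.

208 pt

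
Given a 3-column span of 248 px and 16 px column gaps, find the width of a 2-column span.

160 px

3 columns + 2 column gaps: 3c + 2·16 = 248.
3c = 248 − 32 = 216, so c = 72 px.
Span of 2: 2·72 + 1·16 = 144 + 16 = 160 px.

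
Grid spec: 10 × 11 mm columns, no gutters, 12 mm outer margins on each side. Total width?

Summing: 24 + 110 = 134 mm.

134 mm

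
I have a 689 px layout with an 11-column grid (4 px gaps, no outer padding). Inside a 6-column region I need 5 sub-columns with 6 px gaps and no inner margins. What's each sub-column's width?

689 − 10·4 = 649; ÷11 gives c = 59 px.
6 columns plus 5 gaps: 354 + 20 = 374 px.
374 − 4·6 = 350; ÷5 gives d = 70 px.

70 px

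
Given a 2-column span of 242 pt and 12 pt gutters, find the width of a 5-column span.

623 pt

2c + 1·12 = 242 → 2c = 230 → c = 115 pt.
5-column span = 5·115 + 4·12 = 623 pt.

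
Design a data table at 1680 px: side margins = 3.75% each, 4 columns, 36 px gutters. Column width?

Each margin = 3.75% of 1680 = 63 px; content = 1680 − 2·63 = 1554 px.
1554 − 3·36 = 1446; ÷4 gives c = 361.5 px.

361.5 px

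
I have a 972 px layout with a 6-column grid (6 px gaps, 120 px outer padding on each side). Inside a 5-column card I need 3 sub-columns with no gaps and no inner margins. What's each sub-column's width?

203 px

Take off 240 px of margins, leaving 732 px.
732 − 5·6 = 702; ÷6 gives c = 117 px.
5 columns plus 4 gaps: 585 + 24 = 609 px.
609 / 3 = 203 px per column.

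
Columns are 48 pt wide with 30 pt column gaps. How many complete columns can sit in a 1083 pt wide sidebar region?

Each extra column adds 48 + 30 = 78 pt.
(1083 + 30) / 78 = 14.27, so 14 columns fit.

14 columns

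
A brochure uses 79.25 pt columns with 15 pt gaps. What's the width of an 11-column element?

Span of 11: 11·79.25 + 10·15 = 871.75 + 150 = 1021.75 pt.

1021.75 pt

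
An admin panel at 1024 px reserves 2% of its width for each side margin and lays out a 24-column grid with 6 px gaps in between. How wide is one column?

1024 × (1 − 2·2%) = 1024 × 96% = 983.04 px for the columns.
Subtracting 23 gaps of 6 leaves 845.04 for 24 columns, so c = 35.21 px.

35.21 px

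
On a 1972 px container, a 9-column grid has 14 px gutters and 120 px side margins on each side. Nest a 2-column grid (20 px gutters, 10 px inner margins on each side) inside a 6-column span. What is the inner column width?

Subtract both margins: 1972 − 2·120 = 1732 px.
9c + 8·14 = 1732 → 9c = 1620 → c = 180 px.
6-column span = 6·180 + 5·14 = 1150 px.
Inner content = 1150 − 2·10 = 1130 px.
1130 − 1·20 = 1110; ÷2 gives d = 555 px.

555 px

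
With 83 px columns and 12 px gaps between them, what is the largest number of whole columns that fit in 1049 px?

Each extra column adds 83 + 12 = 95 px.
(1049 + 12) / 95 = 11.17, so 11 columns fit.

11 columns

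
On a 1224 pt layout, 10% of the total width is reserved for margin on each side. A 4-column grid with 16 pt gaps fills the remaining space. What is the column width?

Margins: 10% × 1224 = 122.4 pt each, so content = 1224 − 244.8 = 979.2 pt.
979.2 − 3·16 = 931.2; ÷4 gives c = 232.8 pt.

232.8 pt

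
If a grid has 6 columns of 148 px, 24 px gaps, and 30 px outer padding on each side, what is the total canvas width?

Total width: 2·30 + 6·148 + 5·24 = 1068 px.

1068 px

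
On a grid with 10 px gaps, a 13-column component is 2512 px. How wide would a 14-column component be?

2706 px

13c + 12·10 = 2512 → 13c = 2392 → c = 184 px.
Span of 14: 14·184 + 13·10 = 2576 + 130 = 2706 px.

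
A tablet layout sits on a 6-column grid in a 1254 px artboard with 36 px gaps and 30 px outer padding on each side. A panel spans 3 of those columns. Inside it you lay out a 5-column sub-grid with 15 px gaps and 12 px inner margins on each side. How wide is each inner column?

Outer content = 1254 − 2·30 = 1194 px.
1194 − 5·36 = 1014; ÷6 gives c = 169 px.
3-column span = 3·169 + 2·36 = 579 px.
Inner content = 579 − 2·12 = 555 px.
Subtracting 4 gaps of 15 leaves 495 for 5 columns, so d = 99 px.

99 px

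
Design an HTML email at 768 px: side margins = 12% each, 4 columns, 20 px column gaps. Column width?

Margins: 12% × 768 = 92.16 px each, so content = 768 − 184.32 = 583.68 px.
4c + 3·20 = 583.68 → 4c = 523.68 → c = 130.92 px.

130.92 px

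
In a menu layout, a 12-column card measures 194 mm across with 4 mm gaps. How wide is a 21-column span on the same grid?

194 − 11·4 = 150; ÷12 gives c = 12.5 mm.
Span of 21: 21·12.5 + 20·4 = 262.5 + 80 = 342.5 mm.

342.5 mm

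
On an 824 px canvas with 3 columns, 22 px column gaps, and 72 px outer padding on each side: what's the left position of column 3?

540 px

Content = 824 − 2·72 = 680 px.
680 − 2·22 = 636; ÷3 gives c = 212 px.
Each column+gutter stride is 234 px; 2 of them past the 72 px margin is 72 + 468 = 540 px.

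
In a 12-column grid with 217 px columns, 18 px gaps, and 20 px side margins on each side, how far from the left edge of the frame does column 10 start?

2135 px

Each column+gutter stride is 235 px; 9 of them past the 20 px margin is 20 + 2115 = 2135 px.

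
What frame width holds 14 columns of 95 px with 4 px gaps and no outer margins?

Frame = 14·95 + 13·4 = 1330 + 52 = 1382 px.

1382 px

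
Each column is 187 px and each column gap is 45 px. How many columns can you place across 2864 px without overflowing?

12 columns

k columns need k·187 + (k−1)·45 = k·232 − 45.
k·232 − 45 ≤ 2864 → k ≤ 2909 / 232 ≈ 12.54, so k = 12.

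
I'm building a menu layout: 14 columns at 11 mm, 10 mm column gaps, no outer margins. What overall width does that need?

284 mm

Summing: 154 + 130 = 284 mm.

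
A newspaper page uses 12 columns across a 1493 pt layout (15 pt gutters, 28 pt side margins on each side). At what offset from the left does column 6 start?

633 pt

Content = 1493 − 2·28 = 1437 pt.
12 columns + 11 gutters: 12c + 11·15 = 1437.
12c = 1437 − 165 = 1272, so c = 106 pt.
Before column 6: the margin + 5 columns + 5 gutters.
Offset = 28 + 5·(106 + 15) = 28 + 605 = 633 pt.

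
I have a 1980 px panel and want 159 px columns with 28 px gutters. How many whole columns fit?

Each extra column adds 159 + 28 = 187 px.
(1980 + 28) / 187 = 10.74, so 10 columns fit.

10 columns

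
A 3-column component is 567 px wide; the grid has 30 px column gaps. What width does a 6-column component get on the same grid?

1164 px

3c + 2·30 = 567 → 3c = 507 → c = 169 px.
6 columns plus 5 column gaps: 1014 + 150 = 1164 px.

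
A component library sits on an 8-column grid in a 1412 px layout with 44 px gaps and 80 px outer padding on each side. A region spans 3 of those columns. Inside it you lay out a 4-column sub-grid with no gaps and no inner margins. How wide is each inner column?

Subtract both margins: 1412 − 2·80 = 1252 px.
1252 − 7·44 = 944; ÷8 gives c = 118 px.
3-column span = 3·118 + 2·44 = 442 px.
442 / 4 = 110.5 px per column.

110.5 px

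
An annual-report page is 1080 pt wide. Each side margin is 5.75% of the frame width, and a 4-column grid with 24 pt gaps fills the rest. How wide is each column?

1080 × (1 − 2·5.75%) = 1080 × 88.5% = 955.8 pt for the columns.
4 columns + 3 gaps: 4c + 3·24 = 955.8.
4c = 955.8 − 72 = 883.8, so c = 220.95 pt.

220.95 pt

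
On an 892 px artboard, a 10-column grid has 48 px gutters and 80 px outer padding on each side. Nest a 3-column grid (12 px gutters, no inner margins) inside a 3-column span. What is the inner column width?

Subtract both margins: 892 − 2·80 = 732 px.
10 columns + 9 gutters: 10c + 9·48 = 732.
10c = 732 − 432 = 300, so c = 30 px.
3 columns plus 2 gutters: 90 + 96 = 186 px.
186 − 2·12 = 162; ÷3 gives d = 54 px.

54 px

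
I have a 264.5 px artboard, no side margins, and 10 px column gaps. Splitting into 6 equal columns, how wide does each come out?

6c + 5·10 = 264.5 → 6c = 214.5 → c = 35.75 px.

35.75 px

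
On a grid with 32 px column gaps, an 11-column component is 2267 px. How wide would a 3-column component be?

11c + 10·32 = 2267 → 11c = 1947 → c = 177 px.
3-column span = 3·177 + 2·32 = 595 px.

595 px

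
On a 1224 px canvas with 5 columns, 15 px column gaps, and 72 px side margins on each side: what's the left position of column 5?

Take off 144 px of margins, leaving 1080 px.
Subtracting 4 column gaps of 15 leaves 1020 for 5 columns, so c = 204 px.
Each column+gutter stride is 219 px; 4 of them past the 72 px margin is 72 + 876 = 948 px.

948 px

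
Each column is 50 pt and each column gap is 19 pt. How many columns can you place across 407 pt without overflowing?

6 columns

Each extra column adds 50 + 19 = 69 pt.
(407 + 19) / 69 = 6.17, so 6 columns fit.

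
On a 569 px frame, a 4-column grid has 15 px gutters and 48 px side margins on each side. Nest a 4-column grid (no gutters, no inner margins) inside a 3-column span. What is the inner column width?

87.75 px

Outer content = 569 − 2·48 = 473 px.
473 − 3·15 = 428; ÷4 gives c = 107 px.
3-column span = 3·107 + 2·15 = 351 px.
With no gutters, each column is 351/4 = 87.75 px.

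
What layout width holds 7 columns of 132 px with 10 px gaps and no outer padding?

Summing: 924 + 60 = 984 px.

984 px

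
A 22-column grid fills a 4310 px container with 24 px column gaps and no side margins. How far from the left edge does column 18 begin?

Subtracting 21 column gaps of 24 leaves 3806 for 22 columns, so c = 173 px.
No margin, so column 18 starts at 17·(column + gutter) = 17·197 = 3349 px.

3349 px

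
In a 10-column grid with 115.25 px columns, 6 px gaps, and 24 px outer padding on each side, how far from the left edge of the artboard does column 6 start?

Column 6 starts at margin + 5·(column + gutter) = 24 + 5·121.25 = 630.25 px.

630.25 px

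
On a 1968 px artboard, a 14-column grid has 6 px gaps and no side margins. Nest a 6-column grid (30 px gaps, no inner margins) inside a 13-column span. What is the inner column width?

279.5 px

14 columns + 13 gaps: 14c + 13·6 = 1968.
14c = 1968 − 78 = 1890, so c = 135 px.
13 columns plus 12 gaps: 1755 + 72 = 1827 px.
6d + 5·30 = 1827 → 6d = 1677 → d = 279.5 px.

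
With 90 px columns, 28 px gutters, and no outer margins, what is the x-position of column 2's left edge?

No margin, so column 2 starts at 1·(column + gutter) = 1·118 = 118 px.

118 px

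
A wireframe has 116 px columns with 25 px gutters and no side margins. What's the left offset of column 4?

Before column 4: 3 columns + 3 gutters.
Offset = 3·(116 + 25) = 3·141 = 423 px.

423 px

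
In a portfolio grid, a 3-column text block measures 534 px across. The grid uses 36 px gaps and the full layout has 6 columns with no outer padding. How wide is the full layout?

534 − 2·36 = 462; ÷3 gives c = 154 px.
Summing: 924 + 180 = 1104 px.

1104 px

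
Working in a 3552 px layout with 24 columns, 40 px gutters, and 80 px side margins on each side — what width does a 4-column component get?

532 px

Content width = 3552 − 2·80 = 3392 px.
3392 − 23·40 = 2472; ÷24 gives c = 103 px.
4-column span = 4·103 + 3·40 = 532 px.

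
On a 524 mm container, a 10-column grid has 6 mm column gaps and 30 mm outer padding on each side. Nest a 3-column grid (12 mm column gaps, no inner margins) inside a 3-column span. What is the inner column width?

37 mm

Subtract both margins: 524 − 2·30 = 464 mm.
10c + 9·6 = 464 → 10c = 410 → c = 41 mm.
3 columns plus 2 column gaps: 123 + 12 = 135 mm.
Subtracting 2 column gaps of 12 leaves 111 for 3 columns, so d = 37 mm.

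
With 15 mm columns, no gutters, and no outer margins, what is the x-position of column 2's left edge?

15 mm

Each column+gutter stride is 15 mm; with no margin, 1 of them is 15 mm.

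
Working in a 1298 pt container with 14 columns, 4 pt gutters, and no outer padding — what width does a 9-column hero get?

833 pt

1298 − 13·4 = 1246; ÷14 gives c = 89 pt.
Span of 9: 9·89 + 8·4 = 801 + 32 = 833 pt.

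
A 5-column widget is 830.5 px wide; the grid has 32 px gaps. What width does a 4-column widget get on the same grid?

Subtracting 4 gaps of 32 leaves 702.5 for 5 columns, so c = 140.5 px.
4-column span = 4·140.5 + 3·32 = 658 px.

658 px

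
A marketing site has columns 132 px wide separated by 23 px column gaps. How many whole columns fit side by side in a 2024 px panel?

13 columns

k columns need k·132 + (k−1)·23 = k·155 − 23.
k·155 − 23 ≤ 2024 → k ≤ 2047 / 155 ≈ 13.21, so k = 13.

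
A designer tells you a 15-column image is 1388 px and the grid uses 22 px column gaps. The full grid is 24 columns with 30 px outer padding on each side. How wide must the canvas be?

15c + 14·22 = 1388 → 15c = 1080 → c = 72 px.
Total width: 2·30 + 24·72 + 23·22 = 2294 px.

2294 px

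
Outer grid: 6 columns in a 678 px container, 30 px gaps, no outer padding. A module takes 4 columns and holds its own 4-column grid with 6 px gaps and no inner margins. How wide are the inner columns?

106 px

6 columns + 5 gaps: 6c + 5·30 = 678.
6c = 678 − 150 = 528, so c = 88 px.
4-column span = 4·88 + 3·30 = 442 px.
442 − 3·6 = 424; ÷4 gives d = 106 px.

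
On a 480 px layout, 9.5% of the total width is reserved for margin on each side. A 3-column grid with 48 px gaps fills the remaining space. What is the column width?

97.6 px

480 × (1 − 2·9.5%) = 480 × 81% = 388.8 px for the columns.
388.8 − 2·48 = 292.8; ÷3 gives c = 97.6 px.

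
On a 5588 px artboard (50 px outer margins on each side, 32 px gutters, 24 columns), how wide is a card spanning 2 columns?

428 px

Content width = 5588 − 2·50 = 5488 px.
5488 − 23·32 = 4752; ÷24 gives c = 198 px.
Span of 2: 2·198 + 1·32 = 396 + 32 = 428 px.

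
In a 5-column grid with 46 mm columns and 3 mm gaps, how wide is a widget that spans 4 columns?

193 mm

4 columns plus 3 gaps: 184 + 9 = 193 mm.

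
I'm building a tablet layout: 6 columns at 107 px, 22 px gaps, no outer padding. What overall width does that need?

752 px

Summing: 642 + 110 = 752 px.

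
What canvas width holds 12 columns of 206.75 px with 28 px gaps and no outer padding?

Summing: 2481 + 308 = 2789 px.

2789 px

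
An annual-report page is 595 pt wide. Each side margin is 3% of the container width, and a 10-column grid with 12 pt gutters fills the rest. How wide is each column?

595 × (1 − 2·3%) = 595 × 94% = 559.3 pt for the columns.
Subtracting 9 gutters of 12 leaves 451.3 for 10 columns, so c = 45.13 pt.

45.13 pt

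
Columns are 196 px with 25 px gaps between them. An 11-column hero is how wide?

2406 px

11 columns plus 10 gaps: 2156 + 250 = 2406 px.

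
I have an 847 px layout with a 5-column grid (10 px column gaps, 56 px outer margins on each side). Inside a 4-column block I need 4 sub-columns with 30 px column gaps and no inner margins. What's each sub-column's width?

Outer content = 847 − 2·56 = 735 px.
5 columns + 4 column gaps: 5c + 4·10 = 735.
5c = 735 − 40 = 695, so c = 139 px.
4-column span = 4·139 + 3·10 = 586 px.
Subtracting 3 column gaps of 30 leaves 496 for 4 columns, so d = 124 px.

124 px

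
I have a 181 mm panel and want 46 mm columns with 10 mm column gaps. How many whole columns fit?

3 columns

3 columns: 3·46 + 2·10 = 158 mm ≤ 181.
4 columns: 214 mm > 181. So 3.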